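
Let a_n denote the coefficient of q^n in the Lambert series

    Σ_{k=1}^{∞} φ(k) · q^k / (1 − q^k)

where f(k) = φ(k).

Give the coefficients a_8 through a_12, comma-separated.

n=8: 8·1 4·2 2·4 1·8  φ→[4+2+1+1]=8
n=9: 1·9 3·3 9·1  φ→[1+2+6]=9
q^10  k|10↦φ(k): 1:1 2:1 5:4 10:4  a_10=10
[q^11] φ(1)=1,φ(11)=10 ⇒ 11
n=12: 12·1 6·2 4·3 3·4 2·6 1·12  φ→[4+2+2+2+1+1]=12

8, 9, 10, 11, 12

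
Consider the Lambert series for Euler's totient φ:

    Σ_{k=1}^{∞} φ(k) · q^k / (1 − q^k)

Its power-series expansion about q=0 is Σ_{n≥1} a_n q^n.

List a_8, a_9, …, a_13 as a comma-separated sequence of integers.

d|8:{8,4,2,1}  Σφ=4+2+1+1=8
q^9  k|9↦φ(k): 9:6 3:2 1:1  a_9=9
d|10:{1,2,5,10}  Σφ=1+1+4+4=10
q^11  k|11↦φ(k): 11:10 1:1  a_11=11
n=12: 1·12 2·6 3·4 4·3 6·2 12·1  φ→[1+1+2+2+2+4]=12
d|13:{1,13}  Σφ=1+12=13

8, 9, 10, 11, 12, 13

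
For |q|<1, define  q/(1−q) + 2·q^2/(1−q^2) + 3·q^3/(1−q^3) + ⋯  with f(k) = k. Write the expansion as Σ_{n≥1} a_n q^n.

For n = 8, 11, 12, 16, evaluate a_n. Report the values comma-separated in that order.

n=8: 8·1 4·2 2·4 1·8  f→[8+4+2+1]=15
d|11:{11,1}  Σf=11+1=12
d|12:{12,6,4,3,2,1}  Σf=12+6+4+3+2+1=28
n=16: 1·16 2·8 4·4 8·2 16·1  f→[1+2+4+8+16]=31

15, 12, 28, 31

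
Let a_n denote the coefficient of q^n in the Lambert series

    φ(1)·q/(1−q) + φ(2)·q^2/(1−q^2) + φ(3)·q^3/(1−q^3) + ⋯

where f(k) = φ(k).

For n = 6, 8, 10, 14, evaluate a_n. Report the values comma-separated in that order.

n=6: 1·6 2·3 3·2 6·1  φ→[1+1+2+2]=6
[q^8] φ(1)=1,φ(2)=1,φ(4)=2,φ(8)=4 ⇒ 8
d|10:{1,2,5,10}  Σφ=1+1+4+4=10
d|14:{1,2,7,14}  Σφ=1+1+6+6=14

6, 8, 10, 14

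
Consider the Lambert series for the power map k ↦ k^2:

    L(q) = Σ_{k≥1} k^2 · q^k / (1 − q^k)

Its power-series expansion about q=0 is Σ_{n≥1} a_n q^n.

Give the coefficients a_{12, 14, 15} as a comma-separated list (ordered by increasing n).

d|12:{1,2,3,4,6,12}  Σf=1+4+9+16+36+144=210
n=14: 1·14 2·7 7·2 14·1  f→[1+4+49+196]=250
[q^15] f(15)=225,f(5)=25,f(3)=9,f(1)=1 ⇒ 260

210, 250, 260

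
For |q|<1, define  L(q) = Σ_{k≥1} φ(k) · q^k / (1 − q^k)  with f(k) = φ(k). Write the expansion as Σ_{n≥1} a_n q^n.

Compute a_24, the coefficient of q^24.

[q^24] φ(1)=1,φ(2)=1,φ(3)=2,φ(4)=2,φ(6)=2,φ(8)=4,φ(12)=4,φ(24)=8 ⇒ 24

a_24 = 24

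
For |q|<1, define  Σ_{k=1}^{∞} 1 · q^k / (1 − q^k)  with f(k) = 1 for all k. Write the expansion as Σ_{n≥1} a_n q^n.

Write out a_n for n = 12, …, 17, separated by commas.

d|12:{12,6,4,3,2,1}  Σf=1+1+1+1+1+1=6
d|13:{13,1}  Σf=1+1=2
n=14: 14·1 7·2 2·7 1·14  f→[1+1+1+1]=4
n=15: 1·15 3·5 5·3 15·1  f→[1+1+1+1]=4
n=16: 1·16 2·8 4·4 8·2 16·1  f→[1+1+1+1+1]=5
d|17:{17,1}  Σf=1+1=2

6, 2, 4, 4, 5, 2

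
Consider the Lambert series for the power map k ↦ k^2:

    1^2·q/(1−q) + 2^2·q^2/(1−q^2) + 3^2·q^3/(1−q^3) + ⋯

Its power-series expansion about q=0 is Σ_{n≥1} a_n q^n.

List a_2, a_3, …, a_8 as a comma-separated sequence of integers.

n=2: 1·2 2·1  f→[1+4]=5
n=3: 3·1 1·3  f→[9+1]=10
d|4:{4,2,1}  Σf=16+4+1=21
q^5  k|5↦f(k): 1:1 5:25  a_5=26
n=6: 1·6 2·3 3·2 6·1  f→[1+4+9+36]=50
[q^7] f(7)=49,f(1)=1 ⇒ 50
n=8: 1·8 2·4 4·2 8·1  f→[1+4+16+64]=85

5, 10, 21, 26, 50, 50, 85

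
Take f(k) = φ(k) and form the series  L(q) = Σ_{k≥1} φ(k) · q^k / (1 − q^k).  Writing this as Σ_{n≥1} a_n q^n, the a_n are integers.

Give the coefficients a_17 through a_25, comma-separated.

q^17  k|17↦φ(k): 1:1 17:16  a_17=17
q^18  k|18↦φ(k): 1:1 2:1 3:2 6:2 9:6 18:6  a_18=18
n=19: 19·1 1·19  φ→[18+1]=19
n=20: 1·20 2·10 4·5 5·4 10·2 20·1  φ→[1+1+2+4+4+8]=20
[q^21] φ(1)=1,φ(3)=2,φ(7)=6,φ(21)=12 ⇒ 21
n=22: 1·22 2·11 11·2 22·1  φ→[1+1+10+10]=22
n=23: 1·23 23·1  φ→[1+22]=23
[q^24] φ(1)=1,φ(2)=1,φ(3)=2,φ(4)=2,φ(6)=2,φ(8)=4,φ(12)=4,φ(24)=8 ⇒ 24
d|25:{1,5,25}  Σφ=1+4+20=25

17, 18, 19, 20, 21, 22, 23, 24, 25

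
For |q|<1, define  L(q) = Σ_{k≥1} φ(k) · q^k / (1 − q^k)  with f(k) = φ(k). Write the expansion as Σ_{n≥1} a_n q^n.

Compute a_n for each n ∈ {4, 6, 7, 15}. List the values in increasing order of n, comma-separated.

d|4:{4,2,1}  Σφ=2+1+1=4
n=6: 6·1 3·2 2·3 1·6  φ→[2+2+1+1]=6
n=7: 1·7 7·1  φ→[1+6]=7
n=15: 15·1 5·3 3·5 1·15  φ→[8+4+2+1]=15

4, 6, 7, 15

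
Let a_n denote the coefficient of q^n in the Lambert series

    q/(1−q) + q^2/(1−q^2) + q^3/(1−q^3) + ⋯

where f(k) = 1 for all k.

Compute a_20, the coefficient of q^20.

[q^20] f(1)=1,f(2)=1,f(4)=1,f(5)=1,f(10)=1,f(20)=1 ⇒ 6

a_20 = 6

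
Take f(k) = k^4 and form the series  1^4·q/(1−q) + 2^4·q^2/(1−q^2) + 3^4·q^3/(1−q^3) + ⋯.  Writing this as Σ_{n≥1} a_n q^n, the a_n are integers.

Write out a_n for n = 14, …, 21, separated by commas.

40834, 51332, 69905, 83522, 112931, 130322, 170898, 196964

n=14: 1·14 2·7 7·2 14·1  f→[1+16+2401+38416]=40834
[q^15] f(1)=1,f(3)=81,f(5)=625,f(15)=50625 ⇒ 51332
q^16  k|16↦f(k): 16:65536 8:4096 4:256 2:16 1:1  a_16=69905
d|17:{17,1}  Σf=83521+1=83522
[q^18] f(18)=104976,f(9)=6561,f(6)=1296,f(3)=81,f(2)=16,f(1)=1 ⇒ 112931
[q^19] f(19)=130321,f(1)=1 ⇒ 130322
n=20: 20·1 10·2 5·4 4·5 2·10 1·20  f→[160000+10000+625+256+16+1]=170898
[q^21] f(1)=1,f(3)=81,f(7)=2401,f(21)=194481 ⇒ 196964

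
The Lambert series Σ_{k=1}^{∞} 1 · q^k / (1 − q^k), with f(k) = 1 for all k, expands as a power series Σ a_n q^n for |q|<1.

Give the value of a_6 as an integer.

n=6: 1·6 2·3 3·2 6·1  f→[1+1+1+1]=4

a_6 = 4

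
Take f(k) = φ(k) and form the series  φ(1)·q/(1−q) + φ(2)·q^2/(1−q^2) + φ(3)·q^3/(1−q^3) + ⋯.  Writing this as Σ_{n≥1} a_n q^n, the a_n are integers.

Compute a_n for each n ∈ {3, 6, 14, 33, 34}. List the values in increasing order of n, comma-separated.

[q^3] φ(3)=2,φ(1)=1 ⇒ 3
q^6  k|6↦φ(k): 1:1 2:1 3:2 6:2  a_6=6
[q^14] φ(1)=1,φ(2)=1,φ(7)=6,φ(14)=6 ⇒ 14
q^33  k|33↦φ(k): 33:20 11:10 3:2 1:1  a_33=33
n=34: 34·1 17·2 2·17 1·34  φ→[16+16+1+1]=34

3, 6, 14, 33, 34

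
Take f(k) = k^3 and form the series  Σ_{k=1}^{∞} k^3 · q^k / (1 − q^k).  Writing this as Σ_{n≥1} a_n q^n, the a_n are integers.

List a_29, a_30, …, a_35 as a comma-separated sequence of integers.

q^29  k|29↦f(k): 1:1 29:24389  a_29=24390
d|30:{30,15,10,6,5,3,2,1}  Σf=27000+3375+1000+216+125+27+8+1=31752
[q^31] f(1)=1,f(31)=29791 ⇒ 29792
q^32  k|32↦f(k): 1:1 2:8 4:64 8:512 16:4096 32:32768  a_32=37449
q^33  k|33↦f(k): 33:35937 11:1331 3:27 1:1  a_33=37296
n=34: 1·34 2·17 17·2 34·1  f→[1+8+4913+39304]=44226
n=35: 35·1 7·5 5·7 1·35  f→[42875+343+125+1]=43344

24390, 31752, 29792, 37449, 37296, 44226, 43344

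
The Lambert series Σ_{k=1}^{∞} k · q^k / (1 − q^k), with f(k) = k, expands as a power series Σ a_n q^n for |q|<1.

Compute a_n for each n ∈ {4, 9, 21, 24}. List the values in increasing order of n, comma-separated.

7, 13, 32, 60

q^4  k|4↦f(k): 4:4 2:2 1:1  a_4=7
n=9: 1·9 3·3 9·1  f→[1+3+9]=13
q^21  k|21↦f(k): 1:1 3:3 7:7 21:21  a_21=32
[q^24] f(1)=1,f(2)=2,f(3)=3,f(4)=4,f(6)=6,f(8)=8,f(12)=12,f(24)=24 ⇒ 60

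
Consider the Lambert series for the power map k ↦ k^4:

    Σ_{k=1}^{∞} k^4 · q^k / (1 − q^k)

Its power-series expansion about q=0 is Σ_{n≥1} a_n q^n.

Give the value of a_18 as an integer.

a_18 = 112931

n=18: 1·18 2·9 3·6 6·3 9·2 18·1  f→[1+16+81+1296+6561+104976]=112931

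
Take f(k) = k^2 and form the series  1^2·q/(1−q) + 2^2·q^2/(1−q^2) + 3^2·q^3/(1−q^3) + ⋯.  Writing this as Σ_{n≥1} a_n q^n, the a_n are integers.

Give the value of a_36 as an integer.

a_36 = 1911

n=36: 1·36 2·18 3·12 4·9 6·6 9·4 12·3 18·2 36·1  f→[1+4+9+16+36+81+144+324+1296]=1911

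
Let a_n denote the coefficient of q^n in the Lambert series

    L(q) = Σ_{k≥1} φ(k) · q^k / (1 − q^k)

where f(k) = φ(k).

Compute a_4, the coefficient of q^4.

n=4: 4·1 2·2 1·4  φ→[2+1+1]=4

a_4 = 4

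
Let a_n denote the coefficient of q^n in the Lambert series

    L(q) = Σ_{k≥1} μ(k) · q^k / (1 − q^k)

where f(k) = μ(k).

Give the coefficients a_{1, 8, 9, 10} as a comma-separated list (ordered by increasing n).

1, 0, 0, 0

n=1: 1·1  μ→[1]=1
[q^8] μ(8)=0,μ(4)=0,μ(2)=-1,μ(1)=1 ⇒ 0
d|9:{1,3,9}  Σμ=1+(-1)+0=0
d|10:{1,2,5,10}  Σμ=1+(-1)+(-1)+1=0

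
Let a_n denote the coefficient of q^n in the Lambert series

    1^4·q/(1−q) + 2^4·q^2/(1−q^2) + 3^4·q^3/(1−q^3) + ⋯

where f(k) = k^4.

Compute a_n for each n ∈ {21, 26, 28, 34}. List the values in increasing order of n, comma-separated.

q^21  k|21↦f(k): 21:194481 7:2401 3:81 1:1  a_21=196964
[q^26] f(26)=456976,f(13)=28561,f(2)=16,f(1)=1 ⇒ 485554
[q^28] f(28)=614656,f(14)=38416,f(7)=2401,f(4)=256,f(2)=16,f(1)=1 ⇒ 655746
[q^34] f(34)=1336336,f(17)=83521,f(2)=16,f(1)=1 ⇒ 1419874

196964, 485554, 655746, 1419874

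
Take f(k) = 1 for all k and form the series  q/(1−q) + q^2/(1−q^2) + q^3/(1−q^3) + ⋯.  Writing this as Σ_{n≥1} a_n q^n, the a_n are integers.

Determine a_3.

[q^3] f(1)=1,f(3)=1 ⇒ 2

a_3 = 2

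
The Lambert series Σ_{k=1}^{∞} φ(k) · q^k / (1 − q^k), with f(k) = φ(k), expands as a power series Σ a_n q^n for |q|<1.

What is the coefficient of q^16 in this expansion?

[q^16] φ(16)=8,φ(8)=4,φ(4)=2,φ(2)=1,φ(1)=1 ⇒ 16

a_16 = 16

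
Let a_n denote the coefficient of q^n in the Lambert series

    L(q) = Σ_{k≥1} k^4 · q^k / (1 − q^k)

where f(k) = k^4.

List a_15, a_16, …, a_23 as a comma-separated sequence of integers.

d|15:{15,5,3,1}  Σf=50625+625+81+1=51332
n=16: 1·16 2·8 4·4 8·2 16·1  f→[1+16+256+4096+65536]=69905
q^17  k|17↦f(k): 17:83521 1:1  a_17=83522
n=18: 18·1 9·2 6·3 3·6 2·9 1·18  f→[104976+6561+1296+81+16+1]=112931
[q^19] f(19)=130321,f(1)=1 ⇒ 130322
n=20: 1·20 2·10 4·5 5·4 10·2 20·1  f→[1+16+256+625+10000+160000]=170898
[q^21] f(21)=194481,f(7)=2401,f(3)=81,f(1)=1 ⇒ 196964
n=22: 1·22 2·11 11·2 22·1  f→[1+16+14641+234256]=248914
q^23  k|23↦f(k): 23:279841 1:1  a_23=279842

51332, 69905, 83522, 112931, 130322, 170898, 196964, 248914, 279842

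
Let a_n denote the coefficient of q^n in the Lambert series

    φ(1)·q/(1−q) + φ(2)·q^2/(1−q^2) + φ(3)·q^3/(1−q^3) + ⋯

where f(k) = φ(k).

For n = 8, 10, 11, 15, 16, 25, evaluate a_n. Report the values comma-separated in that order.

d|8:{8,4,2,1}  Σφ=4+2+1+1=8
n=10: 1·10 2·5 5·2 10·1  φ→[1+1+4+4]=10
q^11  k|11↦φ(k): 1:1 11:10  a_11=11
d|15:{1,3,5,15}  Σφ=1+2+4+8=15
d|16:{1,2,4,8,16}  Σφ=1+1+2+4+8=16
q^25  k|25↦φ(k): 25:20 5:4 1:1  a_25=25

8, 10, 11, 15, 16, 25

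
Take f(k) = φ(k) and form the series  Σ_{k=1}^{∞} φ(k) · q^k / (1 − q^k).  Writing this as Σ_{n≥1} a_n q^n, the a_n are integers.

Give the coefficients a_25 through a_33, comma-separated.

d|25:{25,5,1}  Σφ=20+4+1=25
[q^26] φ(1)=1,φ(2)=1,φ(13)=12,φ(26)=12 ⇒ 26
d|27:{27,9,3,1}  Σφ=18+6+2+1=27
n=28: 28·1 14·2 7·4 4·7 2·14 1·28  φ→[12+6+6+2+1+1]=28
d|29:{29,1}  Σφ=28+1=29
d|30:{1,2,3,5,6,10,15,30}  Σφ=1+1+2+4+2+4+8+8=30
q^31  k|31↦φ(k): 31:30 1:1  a_31=31
q^32  k|32↦φ(k): 32:16 16:8 8:4 4:2 2:1 1:1  a_32=32
n=33: 33·1 11·3 3·11 1·33  φ→[20+10+2+1]=33

25, 26, 27, 28, 29, 30, 31, 32, 33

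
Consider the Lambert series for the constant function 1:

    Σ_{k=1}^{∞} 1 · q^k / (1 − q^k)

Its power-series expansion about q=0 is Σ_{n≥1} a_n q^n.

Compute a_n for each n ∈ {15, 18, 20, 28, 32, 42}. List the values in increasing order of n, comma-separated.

q^15  k|15↦f(k): 1:1 3:1 5:1 15:1  a_15=4
[q^18] f(18)=1,f(9)=1,f(6)=1,f(3)=1,f(2)=1,f(1)=1 ⇒ 6
n=20: 1·20 2·10 4·5 5·4 10·2 20·1  f→[1+1+1+1+1+1]=6
q^28  k|28↦f(k): 28:1 14:1 7:1 4:1 2:1 1:1  a_28=6
d|32:{1,2,4,8,16,32}  Σf=1+1+1+1+1+1=6
q^42  k|42↦f(k): 42:1 21:1 14:1 7:1 6:1 3:1 2:1 1:1  a_42=8

4, 6, 6, 6, 6, 8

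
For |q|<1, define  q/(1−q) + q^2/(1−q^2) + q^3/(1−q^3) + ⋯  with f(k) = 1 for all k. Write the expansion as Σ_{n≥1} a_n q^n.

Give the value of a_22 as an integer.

a_22 = 4

[q^22] f(1)=1,f(2)=1,f(11)=1,f(22)=1 ⇒ 4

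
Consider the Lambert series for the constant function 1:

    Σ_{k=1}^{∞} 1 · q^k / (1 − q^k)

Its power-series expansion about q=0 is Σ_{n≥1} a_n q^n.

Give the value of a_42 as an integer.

a_42 = 8

n=42: 1·42 2·21 3·14 6·7 7·6 14·3 21·2 42·1  f→[1+1+1+1+1+1+1+1]=8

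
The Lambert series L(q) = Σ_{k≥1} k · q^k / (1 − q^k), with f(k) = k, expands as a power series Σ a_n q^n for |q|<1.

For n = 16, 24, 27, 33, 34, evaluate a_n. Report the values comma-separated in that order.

31, 60, 40, 48, 54

d|16:{16,8,4,2,1}  Σf=16+8+4+2+1=31
[q^24] f(1)=1,f(2)=2,f(3)=3,f(4)=4,f(6)=6,f(8)=8,f(12)=12,f(24)=24 ⇒ 60
n=27: 1·27 3·9 9·3 27·1  f→[1+3+9+27]=40
n=33: 33·1 11·3 3·11 1·33  f→[33+11+3+1]=48
[q^34] f(1)=1,f(2)=2,f(17)=17,f(34)=34 ⇒ 54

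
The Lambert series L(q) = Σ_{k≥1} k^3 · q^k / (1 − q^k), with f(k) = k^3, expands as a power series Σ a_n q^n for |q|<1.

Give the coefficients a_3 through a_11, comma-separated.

d|3:{3,1}  Σf=27+1=28
n=4: 4·1 2·2 1·4  f→[64+8+1]=73
q^5  k|5↦f(k): 5:125 1:1  a_5=126
d|6:{1,2,3,6}  Σf=1+8+27+216=252
n=7: 1·7 7·1  f→[1+343]=344
n=8: 8·1 4·2 2·4 1·8  f→[512+64+8+1]=585
q^9  k|9↦f(k): 9:729 3:27 1:1  a_9=757
q^10  k|10↦f(k): 10:1000 5:125 2:8 1:1  a_10=1134
q^11  k|11↦f(k): 1:1 11:1331  a_11=1332

28, 73, 126, 252, 344, 585, 757, 1134, 1332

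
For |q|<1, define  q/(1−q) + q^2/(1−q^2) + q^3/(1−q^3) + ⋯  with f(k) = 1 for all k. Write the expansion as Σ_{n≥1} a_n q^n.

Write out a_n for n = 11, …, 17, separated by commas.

2, 6, 2, 4, 4, 5, 2

n=11: 1·11 11·1  f→[1+1]=2
n=12: 1·12 2·6 3·4 4·3 6·2 12·1  f→[1+1+1+1+1+1]=6
q^13  k|13↦f(k): 13:1 1:1  a_13=2
q^14  k|14↦f(k): 14:1 7:1 2:1 1:1  a_14=4
d|15:{1,3,5,15}  Σf=1+1+1+1=4
[q^16] f(1)=1,f(2)=1,f(4)=1,f(8)=1,f(16)=1 ⇒ 5
d|17:{1,17}  Σf=1+1=2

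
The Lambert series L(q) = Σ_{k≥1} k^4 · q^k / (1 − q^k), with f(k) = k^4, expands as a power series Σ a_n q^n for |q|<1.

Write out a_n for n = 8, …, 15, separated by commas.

[q^8] f(8)=4096,f(4)=256,f(2)=16,f(1)=1 ⇒ 4369
d|9:{9,3,1}  Σf=6561+81+1=6643
n=10: 1·10 2·5 5·2 10·1  f→[1+16+625+10000]=10642
d|11:{11,1}  Σf=14641+1=14642
q^12  k|12↦f(k): 12:20736 6:1296 4:256 3:81 2:16 1:1  a_12=22386
d|13:{1,13}  Σf=1+28561=28562
d|14:{1,2,7,14}  Σf=1+16+2401+38416=40834
[q^15] f(1)=1,f(3)=81,f(5)=625,f(15)=50625 ⇒ 51332

4369, 6643, 10642, 14642, 22386, 28562, 40834, 51332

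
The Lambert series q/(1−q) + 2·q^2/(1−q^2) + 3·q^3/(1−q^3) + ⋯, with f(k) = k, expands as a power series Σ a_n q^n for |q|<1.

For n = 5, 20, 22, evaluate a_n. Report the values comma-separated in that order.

q^5  k|5↦f(k): 1:1 5:5  a_5=6
q^20  k|20↦f(k): 20:20 10:10 5:5 4:4 2:2 1:1  a_20=42
n=22: 1·22 2·11 11·2 22·1  f→[1+2+11+22]=36

6, 42, 36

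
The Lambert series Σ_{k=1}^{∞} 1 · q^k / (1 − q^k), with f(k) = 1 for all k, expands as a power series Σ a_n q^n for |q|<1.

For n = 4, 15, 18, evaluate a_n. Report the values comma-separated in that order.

d|4:{1,2,4}  Σf=1+1+1=3
n=15: 1·15 3·5 5·3 15·1  f→[1+1+1+1]=4
n=18: 1·18 2·9 3·6 6·3 9·2 18·1  f→[1+1+1+1+1+1]=6

3, 4, 6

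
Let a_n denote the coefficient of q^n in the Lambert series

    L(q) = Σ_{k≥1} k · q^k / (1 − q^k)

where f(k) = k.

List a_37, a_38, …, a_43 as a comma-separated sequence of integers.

[q^37] f(37)=37,f(1)=1 ⇒ 38
q^38  k|38↦f(k): 38:38 19:19 2:2 1:1  a_38=60
n=39: 39·1 13·3 3·13 1·39  f→[39+13+3+1]=56
n=40: 40·1 20·2 10·4 8·5 5·8 4·10 2·20 1·40  f→[40+20+10+8+5+4+2+1]=90
q^41  k|41↦f(k): 41:41 1:1  a_41=42
q^42  k|42↦f(k): 1:1 2:2 3:3 6:6 7:7 14:14 21:21 42:42  a_42=96
[q^43] f(1)=1,f(43)=43 ⇒ 44

38, 60, 56, 90, 42, 96, 44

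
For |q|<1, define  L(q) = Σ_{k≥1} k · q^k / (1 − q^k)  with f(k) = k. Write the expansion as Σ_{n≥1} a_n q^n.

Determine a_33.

n=33: 1·33 3·11 11·3 33·1  f→[1+3+11+33]=48

a_33 = 48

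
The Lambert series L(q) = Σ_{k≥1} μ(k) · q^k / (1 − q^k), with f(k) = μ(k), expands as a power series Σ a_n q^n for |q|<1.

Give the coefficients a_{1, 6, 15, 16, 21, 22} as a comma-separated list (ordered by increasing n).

n=1: 1·1  μ→[1]=1
q^6  k|6↦μ(k): 6:1 3:-1 2:-1 1:1  a_6=0
n=15: 15·1 5·3 3·5 1·15  μ→[1+(-1)+(-1)+1]=0
n=16: 16·1 8·2 4·4 2·8 1·16  μ→[0+0+0+(-1)+1]=0
n=21: 1·21 3·7 7·3 21·1  μ→[1+(-1)+(-1)+1]=0
q^22  k|22↦μ(k): 1:1 2:-1 11:-1 22:1  a_22=0

1, 0, 0, 0, 0, 0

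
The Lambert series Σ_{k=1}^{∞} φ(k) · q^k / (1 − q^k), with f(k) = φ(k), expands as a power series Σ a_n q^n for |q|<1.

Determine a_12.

q^12  k|12↦φ(k): 1:1 2:1 3:2 4:2 6:2 12:4  a_12=12

a_12 = 12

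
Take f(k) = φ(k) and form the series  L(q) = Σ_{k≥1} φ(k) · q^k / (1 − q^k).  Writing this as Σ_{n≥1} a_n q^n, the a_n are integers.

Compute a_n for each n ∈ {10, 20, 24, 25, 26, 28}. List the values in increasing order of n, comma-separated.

d|10:{10,5,2,1}  Σφ=4+4+1+1=10
q^20  k|20↦φ(k): 20:8 10:4 5:4 4:2 2:1 1:1  a_20=20
[q^24] φ(24)=8,φ(12)=4,φ(8)=4,φ(6)=2,φ(4)=2,φ(3)=2,φ(2)=1,φ(1)=1 ⇒ 24
q^25  k|25↦φ(k): 25:20 5:4 1:1  a_25=25
[q^26] φ(26)=12,φ(13)=12,φ(2)=1,φ(1)=1 ⇒ 26
n=28: 1·28 2·14 4·7 7·4 14·2 28·1  φ→[1+1+2+6+6+12]=28

10, 20, 24, 25, 26, 28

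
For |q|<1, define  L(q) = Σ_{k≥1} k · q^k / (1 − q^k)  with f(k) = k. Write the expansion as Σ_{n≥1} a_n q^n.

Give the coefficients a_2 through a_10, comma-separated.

3, 4, 7, 6, 12, 8, 15, 13, 18

n=2: 1·2 2·1  f→[1+2]=3
q^3  k|3↦f(k): 1:1 3:3  a_3=4
n=4: 4·1 2·2 1·4  f→[4+2+1]=7
[q^5] f(1)=1,f(5)=5 ⇒ 6
d|6:{1,2,3,6}  Σf=1+2+3+6=12
n=7: 1·7 7·1  f→[1+7]=8
[q^8] f(8)=8,f(4)=4,f(2)=2,f(1)=1 ⇒ 15
q^9  k|9↦f(k): 1:1 3:3 9:9  a_9=13
d|10:{1,2,5,10}  Σf=1+2+5+10=18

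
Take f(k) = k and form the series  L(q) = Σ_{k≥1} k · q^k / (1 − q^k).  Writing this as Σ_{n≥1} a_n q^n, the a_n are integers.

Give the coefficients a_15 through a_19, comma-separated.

[q^15] f(15)=15,f(5)=5,f(3)=3,f(1)=1 ⇒ 24
n=16: 16·1 8·2 4·4 2·8 1·16  f→[16+8+4+2+1]=31
[q^17] f(17)=17,f(1)=1 ⇒ 18
[q^18] f(18)=18,f(9)=9,f(6)=6,f(3)=3,f(2)=2,f(1)=1 ⇒ 39
n=19: 19·1 1·19  f→[19+1]=20

24, 31, 18, 39, 20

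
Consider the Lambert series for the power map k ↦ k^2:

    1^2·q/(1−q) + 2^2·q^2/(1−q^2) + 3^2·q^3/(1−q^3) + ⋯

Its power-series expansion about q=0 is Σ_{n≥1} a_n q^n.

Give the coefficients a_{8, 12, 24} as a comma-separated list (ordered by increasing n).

d|8:{8,4,2,1}  Σf=64+16+4+1=85
[q^12] f(1)=1,f(2)=4,f(3)=9,f(4)=16,f(6)=36,f(12)=144 ⇒ 210
[q^24] f(1)=1,f(2)=4,f(3)=9,f(4)=16,f(6)=36,f(8)=64,f(12)=144,f(24)=576 ⇒ 850

85, 210, 850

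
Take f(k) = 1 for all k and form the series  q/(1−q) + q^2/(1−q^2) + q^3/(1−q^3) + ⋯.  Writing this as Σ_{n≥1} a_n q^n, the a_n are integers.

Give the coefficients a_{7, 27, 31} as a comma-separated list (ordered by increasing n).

2, 4, 2

d|7:{1,7}  Σf=1+1=2
q^27  k|27↦f(k): 27:1 9:1 3:1 1:1  a_27=4
n=31: 31·1 1·31  f→[1+1]=2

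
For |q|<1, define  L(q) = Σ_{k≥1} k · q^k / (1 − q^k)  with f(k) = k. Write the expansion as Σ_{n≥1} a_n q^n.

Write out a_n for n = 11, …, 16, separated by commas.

[q^11] f(11)=11,f(1)=1 ⇒ 12
[q^12] f(1)=1,f(2)=2,f(3)=3,f(4)=4,f(6)=6,f(12)=12 ⇒ 28
d|13:{13,1}  Σf=13+1=14
d|14:{1,2,7,14}  Σf=1+2+7+14=24
n=15: 15·1 5·3 3·5 1·15  f→[15+5+3+1]=24
n=16: 16·1 8·2 4·4 2·8 1·16  f→[16+8+4+2+1]=31

12, 28, 14, 24, 24, 31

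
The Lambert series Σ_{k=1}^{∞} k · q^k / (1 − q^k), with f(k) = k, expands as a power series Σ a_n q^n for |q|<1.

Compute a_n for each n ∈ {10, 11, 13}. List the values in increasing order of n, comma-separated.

18, 12, 14

d|10:{10,5,2,1}  Σf=10+5+2+1=18
q^11  k|11↦f(k): 1:1 11:11  a_11=12
[q^13] f(13)=13,f(1)=1 ⇒ 14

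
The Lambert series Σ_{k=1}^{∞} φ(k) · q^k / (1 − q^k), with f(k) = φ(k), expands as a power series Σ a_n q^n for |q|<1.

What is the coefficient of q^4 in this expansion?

[q^4] φ(1)=1,φ(2)=1,φ(4)=2 ⇒ 4

a_4 = 4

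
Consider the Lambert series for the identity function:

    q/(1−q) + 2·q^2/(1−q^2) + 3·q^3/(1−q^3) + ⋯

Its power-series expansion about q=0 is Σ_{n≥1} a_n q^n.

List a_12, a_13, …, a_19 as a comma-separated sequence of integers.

q^12  k|12↦f(k): 1:1 2:2 3:3 4:4 6:6 12:12  a_12=28
q^13  k|13↦f(k): 1:1 13:13  a_13=14
[q^14] f(1)=1,f(2)=2,f(7)=7,f(14)=14 ⇒ 24
n=15: 15·1 5·3 3·5 1·15  f→[15+5+3+1]=24
n=16: 16·1 8·2 4·4 2·8 1·16  f→[16+8+4+2+1]=31
[q^17] f(1)=1,f(17)=17 ⇒ 18
q^18  k|18↦f(k): 18:18 9:9 6:6 3:3 2:2 1:1  a_18=39
q^19  k|19↦f(k): 19:19 1:1  a_19=20

28, 14, 24, 24, 31, 18, 39, 20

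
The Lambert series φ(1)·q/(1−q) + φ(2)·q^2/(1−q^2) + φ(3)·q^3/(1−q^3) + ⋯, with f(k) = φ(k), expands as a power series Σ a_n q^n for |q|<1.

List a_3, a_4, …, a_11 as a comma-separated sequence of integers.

q^3  k|3↦φ(k): 1:1 3:2  a_3=3
d|4:{4,2,1}  Σφ=2+1+1=4
q^5  k|5↦φ(k): 5:4 1:1  a_5=5
[q^6] φ(1)=1,φ(2)=1,φ(3)=2,φ(6)=2 ⇒ 6
d|7:{1,7}  Σφ=1+6=7
q^8  k|8↦φ(k): 8:4 4:2 2:1 1:1  a_8=8
q^9  k|9↦φ(k): 1:1 3:2 9:6  a_9=9
n=10: 10·1 5·2 2·5 1·10  φ→[4+4+1+1]=10
d|11:{11,1}  Σφ=10+1=11

3, 4, 5, 6, 7, 8, 9, 10, 11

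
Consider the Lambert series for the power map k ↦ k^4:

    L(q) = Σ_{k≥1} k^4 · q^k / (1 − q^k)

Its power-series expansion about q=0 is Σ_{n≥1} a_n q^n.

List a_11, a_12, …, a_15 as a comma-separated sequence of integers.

14642, 22386, 28562, 40834, 51332

q^11  k|11↦f(k): 11:14641 1:1  a_11=14642
q^12  k|12↦f(k): 1:1 2:16 3:81 4:256 6:1296 12:20736  a_12=22386
d|13:{1,13}  Σf=1+28561=28562
[q^14] f(1)=1,f(2)=16,f(7)=2401,f(14)=38416 ⇒ 40834
d|15:{1,3,5,15}  Σf=1+81+625+50625=51332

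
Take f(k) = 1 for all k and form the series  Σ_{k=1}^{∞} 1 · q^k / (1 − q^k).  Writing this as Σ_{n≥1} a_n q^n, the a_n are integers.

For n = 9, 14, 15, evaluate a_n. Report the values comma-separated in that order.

d|9:{9,3,1}  Σf=1+1+1=3
q^14  k|14↦f(k): 1:1 2:1 7:1 14:1  a_14=4
d|15:{1,3,5,15}  Σf=1+1+1+1=4

3, 4, 4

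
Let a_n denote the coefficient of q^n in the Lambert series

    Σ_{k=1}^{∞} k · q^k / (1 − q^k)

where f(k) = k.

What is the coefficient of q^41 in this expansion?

a_41 = 42

q^41  k|41↦f(k): 41:41 1:1  a_41=42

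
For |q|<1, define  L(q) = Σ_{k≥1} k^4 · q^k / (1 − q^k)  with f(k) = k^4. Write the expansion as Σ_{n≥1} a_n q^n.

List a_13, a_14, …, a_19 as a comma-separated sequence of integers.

28562, 40834, 51332, 69905, 83522, 112931, 130322

d|13:{1,13}  Σf=1+28561=28562
[q^14] f(1)=1,f(2)=16,f(7)=2401,f(14)=38416 ⇒ 40834
n=15: 15·1 5·3 3·5 1·15  f→[50625+625+81+1]=51332
d|16:{1,2,4,8,16}  Σf=1+16+256+4096+65536=69905
n=17: 17·1 1·17  f→[83521+1]=83522
q^18  k|18↦f(k): 18:104976 9:6561 6:1296 3:81 2:16 1:1  a_18=112931
n=19: 19·1 1·19  f→[130321+1]=130322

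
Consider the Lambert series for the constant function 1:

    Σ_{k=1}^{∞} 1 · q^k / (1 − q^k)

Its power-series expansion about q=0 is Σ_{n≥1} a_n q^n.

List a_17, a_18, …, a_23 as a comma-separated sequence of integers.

d|17:{17,1}  Σf=1+1=2
d|18:{1,2,3,6,9,18}  Σf=1+1+1+1+1+1=6
[q^19] f(19)=1,f(1)=1 ⇒ 2
n=20: 20·1 10·2 5·4 4·5 2·10 1·20  f→[1+1+1+1+1+1]=6
q^21  k|21↦f(k): 1:1 3:1 7:1 21:1  a_21=4
n=22: 1·22 2·11 11·2 22·1  f→[1+1+1+1]=4
d|23:{23,1}  Σf=1+1=2

2, 6, 2, 6, 4, 4, 2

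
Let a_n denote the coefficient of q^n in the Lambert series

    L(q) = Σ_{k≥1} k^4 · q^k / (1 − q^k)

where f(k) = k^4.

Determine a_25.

n=25: 1·25 5·5 25·1  f→[1+625+390625]=391251

a_25 = 391251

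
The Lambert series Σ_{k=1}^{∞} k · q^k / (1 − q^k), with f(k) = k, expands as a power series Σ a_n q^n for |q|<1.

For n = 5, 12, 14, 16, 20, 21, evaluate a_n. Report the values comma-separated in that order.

6, 28, 24, 31, 42, 32

d|5:{1,5}  Σf=1+5=6
q^12  k|12↦f(k): 1:1 2:2 3:3 4:4 6:6 12:12  a_12=28
d|14:{14,7,2,1}  Σf=14+7+2+1=24
d|16:{1,2,4,8,16}  Σf=1+2+4+8+16=31
q^20  k|20↦f(k): 20:20 10:10 5:5 4:4 2:2 1:1  a_20=42
[q^21] f(1)=1,f(3)=3,f(7)=7,f(21)=21 ⇒ 32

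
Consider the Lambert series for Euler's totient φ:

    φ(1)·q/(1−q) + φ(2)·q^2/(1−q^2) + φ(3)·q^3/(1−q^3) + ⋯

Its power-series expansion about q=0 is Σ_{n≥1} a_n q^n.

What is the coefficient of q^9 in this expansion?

n=9: 1·9 3·3 9·1  φ→[1+2+6]=9

a_9 = 9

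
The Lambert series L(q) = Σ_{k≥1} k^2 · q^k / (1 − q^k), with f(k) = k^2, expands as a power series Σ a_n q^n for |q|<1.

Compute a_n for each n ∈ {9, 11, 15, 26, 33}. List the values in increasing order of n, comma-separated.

91, 122, 260, 850, 1220

q^9  k|9↦f(k): 1:1 3:9 9:81  a_9=91
d|11:{1,11}  Σf=1+121=122
d|15:{15,5,3,1}  Σf=225+25+9+1=260
d|26:{26,13,2,1}  Σf=676+169+4+1=850
[q^33] f(1)=1,f(3)=9,f(11)=121,f(33)=1089 ⇒ 1220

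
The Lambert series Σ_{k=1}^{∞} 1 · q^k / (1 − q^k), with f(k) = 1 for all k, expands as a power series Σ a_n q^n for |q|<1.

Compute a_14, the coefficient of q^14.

a_14 = 4

[q^14] f(1)=1,f(2)=1,f(7)=1,f(14)=1 ⇒ 4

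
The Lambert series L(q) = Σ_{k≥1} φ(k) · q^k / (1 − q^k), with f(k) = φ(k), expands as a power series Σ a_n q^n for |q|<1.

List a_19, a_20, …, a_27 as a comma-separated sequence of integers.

q^19  k|19↦φ(k): 19:18 1:1  a_19=19
q^20  k|20↦φ(k): 1:1 2:1 4:2 5:4 10:4 20:8  a_20=20
[q^21] φ(1)=1,φ(3)=2,φ(7)=6,φ(21)=12 ⇒ 21
d|22:{1,2,11,22}  Σφ=1+1+10+10=22
n=23: 1·23 23·1  φ→[1+22]=23
q^24  k|24↦φ(k): 24:8 12:4 8:4 6:2 4:2 3:2 2:1 1:1  a_24=24
n=25: 1·25 5·5 25·1  φ→[1+4+20]=25
d|26:{26,13,2,1}  Σφ=12+12+1+1=26
[q^27] φ(1)=1,φ(3)=2,φ(9)=6,φ(27)=18 ⇒ 27

19, 20, 21, 22, 23, 24, 25, 26, 27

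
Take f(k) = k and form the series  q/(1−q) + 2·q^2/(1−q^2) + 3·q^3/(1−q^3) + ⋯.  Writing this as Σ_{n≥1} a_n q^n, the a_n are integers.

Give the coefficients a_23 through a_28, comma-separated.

d|23:{1,23}  Σf=1+23=24
[q^24] f(24)=24,f(12)=12,f(8)=8,f(6)=6,f(4)=4,f(3)=3,f(2)=2,f(1)=1 ⇒ 60
[q^25] f(25)=25,f(5)=5,f(1)=1 ⇒ 31
[q^26] f(1)=1,f(2)=2,f(13)=13,f(26)=26 ⇒ 42
[q^27] f(1)=1,f(3)=3,f(9)=9,f(27)=27 ⇒ 40
d|28:{1,2,4,7,14,28}  Σf=1+2+4+7+14+28=56

24, 60, 31, 42, 40, 56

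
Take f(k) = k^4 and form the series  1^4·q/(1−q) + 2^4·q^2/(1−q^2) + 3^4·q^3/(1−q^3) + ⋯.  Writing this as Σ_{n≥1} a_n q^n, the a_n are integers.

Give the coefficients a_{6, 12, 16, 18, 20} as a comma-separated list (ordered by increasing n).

n=6: 6·1 3·2 2·3 1·6  f→[1296+81+16+1]=1394
n=12: 1·12 2·6 3·4 4·3 6·2 12·1  f→[1+16+81+256+1296+20736]=22386
n=16: 16·1 8·2 4·4 2·8 1·16  f→[65536+4096+256+16+1]=69905
n=18: 1·18 2·9 3·6 6·3 9·2 18·1  f→[1+16+81+1296+6561+104976]=112931
q^20  k|20↦f(k): 1:1 2:16 4:256 5:625 10:10000 20:160000  a_20=170898

1394, 22386, 69905, 112931, 170898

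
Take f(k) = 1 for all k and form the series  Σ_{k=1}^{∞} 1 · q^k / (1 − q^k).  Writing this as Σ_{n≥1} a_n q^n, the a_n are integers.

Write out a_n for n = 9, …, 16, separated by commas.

[q^9] f(9)=1,f(3)=1,f(1)=1 ⇒ 3
d|10:{1,2,5,10}  Σf=1+1+1+1=4
[q^11] f(1)=1,f(11)=1 ⇒ 2
n=12: 1·12 2·6 3·4 4·3 6·2 12·1  f→[1+1+1+1+1+1]=6
q^13  k|13↦f(k): 1:1 13:1  a_13=2
d|14:{14,7,2,1}  Σf=1+1+1+1=4
q^15  k|15↦f(k): 15:1 5:1 3:1 1:1  a_15=4
d|16:{16,8,4,2,1}  Σf=1+1+1+1+1=5

3, 4, 2, 6, 2, 4, 4, 5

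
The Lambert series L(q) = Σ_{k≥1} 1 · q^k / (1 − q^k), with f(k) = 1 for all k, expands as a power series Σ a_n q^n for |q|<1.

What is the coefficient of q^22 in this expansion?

d|22:{1,2,11,22}  Σf=1+1+1+1=4

a_22 = 4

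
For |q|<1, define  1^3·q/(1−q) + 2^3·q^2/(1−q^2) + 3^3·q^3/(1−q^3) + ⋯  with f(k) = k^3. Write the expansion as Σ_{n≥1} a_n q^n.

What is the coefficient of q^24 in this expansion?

d|24:{24,12,8,6,4,3,2,1}  Σf=13824+1728+512+216+64+27+8+1=16380

a_24 = 16380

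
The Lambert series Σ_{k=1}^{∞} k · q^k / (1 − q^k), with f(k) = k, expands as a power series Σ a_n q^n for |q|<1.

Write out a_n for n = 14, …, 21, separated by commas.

24, 24, 31, 18, 39, 20, 42, 32

q^14  k|14↦f(k): 1:1 2:2 7:7 14:14  a_14=24
q^15  k|15↦f(k): 1:1 3:3 5:5 15:15  a_15=24
d|16:{1,2,4,8,16}  Σf=1+2+4+8+16=31
d|17:{1,17}  Σf=1+17=18
n=18: 18·1 9·2 6·3 3·6 2·9 1·18  f→[18+9+6+3+2+1]=39
n=19: 1·19 19·1  f→[1+19]=20
[q^20] f(1)=1,f(2)=2,f(4)=4,f(5)=5,f(10)=10,f(20)=20 ⇒ 42
n=21: 1·21 3·7 7·3 21·1  f→[1+3+7+21]=32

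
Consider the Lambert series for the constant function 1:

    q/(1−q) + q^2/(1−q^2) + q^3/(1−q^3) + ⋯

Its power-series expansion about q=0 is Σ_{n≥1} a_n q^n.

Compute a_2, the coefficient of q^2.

a_2 = 2

[q^2] f(1)=1,f(2)=1 ⇒ 2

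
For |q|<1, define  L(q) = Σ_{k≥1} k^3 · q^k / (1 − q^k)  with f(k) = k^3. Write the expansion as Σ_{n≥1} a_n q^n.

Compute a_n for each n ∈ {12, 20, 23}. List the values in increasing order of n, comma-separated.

2044, 9198, 12168

q^12  k|12↦f(k): 12:1728 6:216 4:64 3:27 2:8 1:1  a_12=2044
q^20  k|20↦f(k): 20:8000 10:1000 5:125 4:64 2:8 1:1  a_20=9198
d|23:{1,23}  Σf=1+12167=12168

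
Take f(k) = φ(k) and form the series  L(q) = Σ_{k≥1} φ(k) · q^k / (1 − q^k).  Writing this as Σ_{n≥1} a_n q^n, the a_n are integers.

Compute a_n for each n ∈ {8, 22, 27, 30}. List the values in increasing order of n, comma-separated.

[q^8] φ(1)=1,φ(2)=1,φ(4)=2,φ(8)=4 ⇒ 8
[q^22] φ(22)=10,φ(11)=10,φ(2)=1,φ(1)=1 ⇒ 22
d|27:{27,9,3,1}  Σφ=18+6+2+1=27
q^30  k|30↦φ(k): 30:8 15:8 10:4 6:2 5:4 3:2 2:1 1:1  a_30=30

8, 22, 27, 30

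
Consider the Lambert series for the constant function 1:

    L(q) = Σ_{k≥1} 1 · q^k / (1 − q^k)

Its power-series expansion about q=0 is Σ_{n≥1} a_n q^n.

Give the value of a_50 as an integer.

a_50 = 6

[q^50] f(50)=1,f(25)=1,f(10)=1,f(5)=1,f(2)=1,f(1)=1 ⇒ 6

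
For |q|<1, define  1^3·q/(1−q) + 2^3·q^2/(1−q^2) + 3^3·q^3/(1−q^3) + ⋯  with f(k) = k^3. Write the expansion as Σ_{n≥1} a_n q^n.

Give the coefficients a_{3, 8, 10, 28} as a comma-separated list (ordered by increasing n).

28, 585, 1134, 25112

d|3:{3,1}  Σf=27+1=28
q^8  k|8↦f(k): 8:512 4:64 2:8 1:1  a_8=585
d|10:{10,5,2,1}  Σf=1000+125+8+1=1134
n=28: 1·28 2·14 4·7 7·4 14·2 28·1  f→[1+8+64+343+2744+21952]=25112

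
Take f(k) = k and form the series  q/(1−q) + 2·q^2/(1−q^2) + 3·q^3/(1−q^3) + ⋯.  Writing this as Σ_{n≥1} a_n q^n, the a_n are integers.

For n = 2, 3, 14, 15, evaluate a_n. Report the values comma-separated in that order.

3, 4, 24, 24

d|2:{1,2}  Σf=1+2=3
q^3  k|3↦f(k): 3:3 1:1  a_3=4
n=14: 1·14 2·7 7·2 14·1  f→[1+2+7+14]=24
[q^15] f(1)=1,f(3)=3,f(5)=5,f(15)=15 ⇒ 24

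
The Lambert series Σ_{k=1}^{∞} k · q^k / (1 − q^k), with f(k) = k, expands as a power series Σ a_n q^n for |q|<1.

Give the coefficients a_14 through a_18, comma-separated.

24, 24, 31, 18, 39

[q^14] f(1)=1,f(2)=2,f(7)=7,f(14)=14 ⇒ 24
n=15: 15·1 5·3 3·5 1·15  f→[15+5+3+1]=24
d|16:{1,2,4,8,16}  Σf=1+2+4+8+16=31
[q^17] f(17)=17,f(1)=1 ⇒ 18
[q^18] f(1)=1,f(2)=2,f(3)=3,f(6)=6,f(9)=9,f(18)=18 ⇒ 39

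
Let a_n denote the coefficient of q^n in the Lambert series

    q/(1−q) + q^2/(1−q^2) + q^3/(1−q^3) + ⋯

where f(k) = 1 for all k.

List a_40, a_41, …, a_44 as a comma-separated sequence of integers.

8, 2, 8, 2, 6

d|40:{40,20,10,8,5,4,2,1}  Σf=1+1+1+1+1+1+1+1=8
q^41  k|41↦f(k): 1:1 41:1  a_41=2
[q^42] f(42)=1,f(21)=1,f(14)=1,f(7)=1,f(6)=1,f(3)=1,f(2)=1,f(1)=1 ⇒ 8
[q^43] f(1)=1,f(43)=1 ⇒ 2
n=44: 1·44 2·22 4·11 11·4 22·2 44·1  f→[1+1+1+1+1+1]=6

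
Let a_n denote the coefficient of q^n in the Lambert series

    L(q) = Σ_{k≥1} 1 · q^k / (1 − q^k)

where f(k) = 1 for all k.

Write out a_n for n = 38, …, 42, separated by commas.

d|38:{38,19,2,1}  Σf=1+1+1+1=4
[q^39] f(39)=1,f(13)=1,f(3)=1,f(1)=1 ⇒ 4
[q^40] f(40)=1,f(20)=1,f(10)=1,f(8)=1,f(5)=1,f(4)=1,f(2)=1,f(1)=1 ⇒ 8
d|41:{41,1}  Σf=1+1=2
d|42:{1,2,3,6,7,14,21,42}  Σf=1+1+1+1+1+1+1+1=8

4, 4, 8, 2, 8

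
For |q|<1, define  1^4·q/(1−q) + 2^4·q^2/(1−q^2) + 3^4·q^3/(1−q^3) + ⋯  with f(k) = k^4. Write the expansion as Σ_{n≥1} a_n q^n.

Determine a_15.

d|15:{1,3,5,15}  Σf=1+81+625+50625=51332

a_15 = 51332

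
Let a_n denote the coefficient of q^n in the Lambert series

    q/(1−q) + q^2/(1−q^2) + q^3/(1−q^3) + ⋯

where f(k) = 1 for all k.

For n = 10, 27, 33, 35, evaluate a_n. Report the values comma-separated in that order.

[q^10] f(1)=1,f(2)=1,f(5)=1,f(10)=1 ⇒ 4
q^27  k|27↦f(k): 27:1 9:1 3:1 1:1  a_27=4
q^33  k|33↦f(k): 1:1 3:1 11:1 33:1  a_33=4
q^35  k|35↦f(k): 35:1 7:1 5:1 1:1  a_35=4

4, 4, 4, 4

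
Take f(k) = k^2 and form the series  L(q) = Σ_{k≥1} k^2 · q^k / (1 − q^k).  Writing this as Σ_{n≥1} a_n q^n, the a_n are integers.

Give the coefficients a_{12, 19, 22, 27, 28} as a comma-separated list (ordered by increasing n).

210, 362, 610, 820, 1050

d|12:{12,6,4,3,2,1}  Σf=144+36+16+9+4+1=210
n=19: 1·19 19·1  f→[1+361]=362
q^22  k|22↦f(k): 22:484 11:121 2:4 1:1  a_22=610
[q^27] f(27)=729,f(9)=81,f(3)=9,f(1)=1 ⇒ 820
n=28: 1·28 2·14 4·7 7·4 14·2 28·1  f→[1+4+16+49+196+784]=1050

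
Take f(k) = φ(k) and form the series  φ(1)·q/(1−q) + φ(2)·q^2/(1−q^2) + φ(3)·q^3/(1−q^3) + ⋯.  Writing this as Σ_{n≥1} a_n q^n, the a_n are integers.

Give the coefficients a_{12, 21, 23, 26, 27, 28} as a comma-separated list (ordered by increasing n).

n=12: 1·12 2·6 3·4 4·3 6·2 12·1  φ→[1+1+2+2+2+4]=12
[q^21] φ(21)=12,φ(7)=6,φ(3)=2,φ(1)=1 ⇒ 21
[q^23] φ(1)=1,φ(23)=22 ⇒ 23
d|26:{26,13,2,1}  Σφ=12+12+1+1=26
[q^27] φ(27)=18,φ(9)=6,φ(3)=2,φ(1)=1 ⇒ 27
n=28: 28·1 14·2 7·4 4·7 2·14 1·28  φ→[12+6+6+2+1+1]=28

12, 21, 23, 26, 27, 28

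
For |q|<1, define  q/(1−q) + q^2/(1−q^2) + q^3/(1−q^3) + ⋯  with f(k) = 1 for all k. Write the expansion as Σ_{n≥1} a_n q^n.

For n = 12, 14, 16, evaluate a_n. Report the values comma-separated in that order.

d|12:{12,6,4,3,2,1}  Σf=1+1+1+1+1+1=6
q^14  k|14↦f(k): 14:1 7:1 2:1 1:1  a_14=4
d|16:{1,2,4,8,16}  Σf=1+1+1+1+1=5

6, 4, 5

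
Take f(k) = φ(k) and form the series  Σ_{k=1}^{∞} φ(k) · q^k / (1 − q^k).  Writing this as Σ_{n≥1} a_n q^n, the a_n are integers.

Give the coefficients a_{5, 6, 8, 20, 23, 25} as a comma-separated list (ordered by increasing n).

q^5  k|5↦φ(k): 1:1 5:4  a_5=5
[q^6] φ(1)=1,φ(2)=1,φ(3)=2,φ(6)=2 ⇒ 6
d|8:{1,2,4,8}  Σφ=1+1+2+4=8
n=20: 20·1 10·2 5·4 4·5 2·10 1·20  φ→[8+4+4+2+1+1]=20
n=23: 23·1 1·23  φ→[22+1]=23
n=25: 1·25 5·5 25·1  φ→[1+4+20]=25

5, 6, 8, 20, 23, 25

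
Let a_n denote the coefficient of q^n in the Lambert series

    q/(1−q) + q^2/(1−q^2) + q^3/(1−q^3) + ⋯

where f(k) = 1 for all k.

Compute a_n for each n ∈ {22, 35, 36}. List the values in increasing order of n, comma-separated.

[q^22] f(1)=1,f(2)=1,f(11)=1,f(22)=1 ⇒ 4
n=35: 1·35 5·7 7·5 35·1  f→[1+1+1+1]=4
d|36:{36,18,12,9,6,4,3,2,1}  Σf=1+1+1+1+1+1+1+1+1=9

4, 4, 9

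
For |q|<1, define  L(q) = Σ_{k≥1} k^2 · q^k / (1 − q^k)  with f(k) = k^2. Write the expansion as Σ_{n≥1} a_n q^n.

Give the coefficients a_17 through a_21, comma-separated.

290, 455, 362, 546, 500

d|17:{17,1}  Σf=289+1=290
q^18  k|18↦f(k): 18:324 9:81 6:36 3:9 2:4 1:1  a_18=455
[q^19] f(1)=1,f(19)=361 ⇒ 362
[q^20] f(20)=400,f(10)=100,f(5)=25,f(4)=16,f(2)=4,f(1)=1 ⇒ 546
[q^21] f(21)=441,f(7)=49,f(3)=9,f(1)=1 ⇒ 500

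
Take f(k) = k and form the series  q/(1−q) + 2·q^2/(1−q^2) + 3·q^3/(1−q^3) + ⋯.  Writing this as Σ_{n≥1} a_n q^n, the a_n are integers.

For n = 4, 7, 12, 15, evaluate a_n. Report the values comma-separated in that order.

d|4:{1,2,4}  Σf=1+2+4=7
[q^7] f(1)=1,f(7)=7 ⇒ 8
q^12  k|12↦f(k): 1:1 2:2 3:3 4:4 6:6 12:12  a_12=28
n=15: 1·15 3·5 5·3 15·1  f→[1+3+5+15]=24

7, 8, 28, 24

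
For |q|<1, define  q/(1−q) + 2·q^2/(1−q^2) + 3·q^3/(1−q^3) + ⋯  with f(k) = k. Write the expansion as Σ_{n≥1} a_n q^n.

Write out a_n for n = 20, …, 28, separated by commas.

q^20  k|20↦f(k): 1:1 2:2 4:4 5:5 10:10 20:20  a_20=42
n=21: 21·1 7·3 3·7 1·21  f→[21+7+3+1]=32
n=22: 22·1 11·2 2·11 1·22  f→[22+11+2+1]=36
q^23  k|23↦f(k): 23:23 1:1  a_23=24
d|24:{24,12,8,6,4,3,2,1}  Σf=24+12+8+6+4+3+2+1=60
q^25  k|25↦f(k): 1:1 5:5 25:25  a_25=31
q^26  k|26↦f(k): 26:26 13:13 2:2 1:1  a_26=42
n=27: 27·1 9·3 3·9 1·27  f→[27+9+3+1]=40
d|28:{1,2,4,7,14,28}  Σf=1+2+4+7+14+28=56

42, 32, 36, 24, 60, 31, 42, 40, 56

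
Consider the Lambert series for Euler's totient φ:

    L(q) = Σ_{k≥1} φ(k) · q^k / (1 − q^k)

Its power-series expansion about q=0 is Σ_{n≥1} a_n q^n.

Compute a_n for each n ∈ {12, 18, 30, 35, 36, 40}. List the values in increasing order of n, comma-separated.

q^12  k|12↦φ(k): 1:1 2:1 3:2 4:2 6:2 12:4  a_12=12
q^18  k|18↦φ(k): 18:6 9:6 6:2 3:2 2:1 1:1  a_18=18
[q^30] φ(30)=8,φ(15)=8,φ(10)=4,φ(6)=2,φ(5)=4,φ(3)=2,φ(2)=1,φ(1)=1 ⇒ 30
d|35:{1,5,7,35}  Σφ=1+4+6+24=35
q^36  k|36↦φ(k): 1:1 2:1 3:2 4:2 6:2 9:6 12:4 18:6 36:12  a_36=36
n=40: 40·1 20·2 10·4 8·5 5·8 4·10 2·20 1·40  φ→[16+8+4+4+4+2+1+1]=40

12, 18, 30, 35, 36, 40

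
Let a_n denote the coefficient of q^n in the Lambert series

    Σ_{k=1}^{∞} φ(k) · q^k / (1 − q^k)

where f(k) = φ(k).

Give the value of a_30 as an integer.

[q^30] φ(30)=8,φ(15)=8,φ(10)=4,φ(6)=2,φ(5)=4,φ(3)=2,φ(2)=1,φ(1)=1 ⇒ 30

a_30 = 30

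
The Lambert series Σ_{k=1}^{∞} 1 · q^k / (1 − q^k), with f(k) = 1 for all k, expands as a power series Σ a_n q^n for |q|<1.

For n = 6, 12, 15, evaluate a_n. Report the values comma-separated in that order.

n=6: 1·6 2·3 3·2 6·1  f→[1+1+1+1]=4
q^12  k|12↦f(k): 12:1 6:1 4:1 3:1 2:1 1:1  a_12=6
n=15: 15·1 5·3 3·5 1·15  f→[1+1+1+1]=4

4, 6, 4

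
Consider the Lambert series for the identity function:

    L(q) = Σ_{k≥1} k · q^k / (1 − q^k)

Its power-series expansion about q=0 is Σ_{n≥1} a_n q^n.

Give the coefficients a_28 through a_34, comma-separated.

d|28:{28,14,7,4,2,1}  Σf=28+14+7+4+2+1=56
n=29: 29·1 1·29  f→[29+1]=30
q^30  k|30↦f(k): 30:30 15:15 10:10 6:6 5:5 3:3 2:2 1:1  a_30=72
d|31:{31,1}  Σf=31+1=32
d|32:{32,16,8,4,2,1}  Σf=32+16+8+4+2+1=63
[q^33] f(1)=1,f(3)=3,f(11)=11,f(33)=33 ⇒ 48
n=34: 1·34 2·17 17·2 34·1  f→[1+2+17+34]=54

56, 30, 72, 32, 63, 48, 54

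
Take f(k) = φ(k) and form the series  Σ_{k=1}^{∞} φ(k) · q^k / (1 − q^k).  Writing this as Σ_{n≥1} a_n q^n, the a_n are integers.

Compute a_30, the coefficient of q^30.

d|30:{30,15,10,6,5,3,2,1}  Σφ=8+8+4+2+4+2+1+1=30

a_30 = 30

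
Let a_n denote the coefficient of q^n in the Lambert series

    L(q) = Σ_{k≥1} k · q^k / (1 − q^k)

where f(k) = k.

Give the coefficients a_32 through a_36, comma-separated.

63, 48, 54, 48, 91

[q^32] f(32)=32,f(16)=16,f(8)=8,f(4)=4,f(2)=2,f(1)=1 ⇒ 63
d|33:{33,11,3,1}  Σf=33+11+3+1=48
n=34: 1·34 2·17 17·2 34·1  f→[1+2+17+34]=54
[q^35] f(1)=1,f(5)=5,f(7)=7,f(35)=35 ⇒ 48
d|36:{36,18,12,9,6,4,3,2,1}  Σf=36+18+12+9+6+4+3+2+1=91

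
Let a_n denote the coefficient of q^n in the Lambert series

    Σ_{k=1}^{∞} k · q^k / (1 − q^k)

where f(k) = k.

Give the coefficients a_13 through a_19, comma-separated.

n=13: 13·1 1·13  f→[13+1]=14
d|14:{1,2,7,14}  Σf=1+2+7+14=24
n=15: 15·1 5·3 3·5 1·15  f→[15+5+3+1]=24
q^16  k|16↦f(k): 16:16 8:8 4:4 2:2 1:1  a_16=31
q^17  k|17↦f(k): 17:17 1:1  a_17=18
[q^18] f(18)=18,f(9)=9,f(6)=6,f(3)=3,f(2)=2,f(1)=1 ⇒ 39
q^19  k|19↦f(k): 1:1 19:19  a_19=20

14, 24, 24, 31, 18, 39, 20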